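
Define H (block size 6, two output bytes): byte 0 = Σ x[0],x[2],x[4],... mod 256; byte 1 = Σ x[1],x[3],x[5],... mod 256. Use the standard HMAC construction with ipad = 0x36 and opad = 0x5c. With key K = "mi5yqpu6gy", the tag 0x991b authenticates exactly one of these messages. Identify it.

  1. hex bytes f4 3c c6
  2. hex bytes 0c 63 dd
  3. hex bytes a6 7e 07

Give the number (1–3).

2

Key "mi5yqpu6gy" = 6d 69 35 79 71 70 75 36 67 79 is 10 bytes > B = 6, so hash it first: H(key) = ef 01, then zero-pad to 6 bytes: K' = ef 01 00 00 00 00.
K' ⊕ ipad = d9 37 36 36 36 36; K' ⊕ opad = b3 5d 5c 5c 5c 5c.
m1: inner = H(d9 37 36 36 36 36 f4 3c c6) = ff df; tag = H(b3 5d 5c 5c 5c 5c ff df) = 6af4
m2: inner = H(d9 37 36 36 36 36 0c 63 dd) = 2e 06; tag = H(b3 5d 5c 5c 5c 5c 2e 06) = 991b ← matches
m3: inner = H(d9 37 36 36 36 36 a6 7e 07) = f2 21; tag = H(b3 5d 5c 5c 5c 5c f2 21) = 5d36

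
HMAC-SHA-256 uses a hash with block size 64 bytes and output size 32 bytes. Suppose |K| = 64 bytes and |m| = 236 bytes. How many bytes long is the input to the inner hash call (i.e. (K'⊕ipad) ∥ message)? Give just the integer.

300

Key is 64 ≤ 64 bytes, zero-padded: |K'| = 64.
Inner input = (K'⊕ipad) ∥ m → 64 + 236 = 300 bytes.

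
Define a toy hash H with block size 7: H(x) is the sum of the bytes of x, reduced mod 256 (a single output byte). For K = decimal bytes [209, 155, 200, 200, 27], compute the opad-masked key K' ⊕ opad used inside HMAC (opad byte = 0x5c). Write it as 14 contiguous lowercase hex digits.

8dc79494475c5c

Key decimal bytes [209, 155, 200, 200, 27] = d1 9b c8 c8 1b is 5 bytes ≤ B = 7; zero-pad to 7 bytes: K' = d1 9b c8 c8 1b 00 00.
XOR each byte with 0x5c: d1⊕5c=8d, 9b⊕5c=c7, c8⊕5c=94, c8⊕5c=94, 1b⊕5c=47, 00⊕5c=5c, 00⊕5c=5c.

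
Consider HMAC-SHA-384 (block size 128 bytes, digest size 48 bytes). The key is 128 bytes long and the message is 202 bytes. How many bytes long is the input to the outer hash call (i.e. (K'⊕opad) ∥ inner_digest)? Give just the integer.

Key is 128 ≤ 128 bytes, zero-padded: |K'| = 128.
Outer input = (K'⊕opad) ∥ H(inner) → 128 + 48 = 176 bytes.

176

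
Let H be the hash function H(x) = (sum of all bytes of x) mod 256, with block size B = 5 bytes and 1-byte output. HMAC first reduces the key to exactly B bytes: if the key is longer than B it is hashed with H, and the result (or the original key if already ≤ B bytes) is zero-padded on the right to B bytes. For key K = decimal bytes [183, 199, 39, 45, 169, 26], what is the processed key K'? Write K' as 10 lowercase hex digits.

|K| = 6 > B = 5, so first hash the key.
H(K): sum = 183+199+39+45+169+26 = 661; mod 256 = 149 → 95.
Zero-pad H(K) = 95 to 5 bytes: K' = 95 00 00 00 00.

9500000000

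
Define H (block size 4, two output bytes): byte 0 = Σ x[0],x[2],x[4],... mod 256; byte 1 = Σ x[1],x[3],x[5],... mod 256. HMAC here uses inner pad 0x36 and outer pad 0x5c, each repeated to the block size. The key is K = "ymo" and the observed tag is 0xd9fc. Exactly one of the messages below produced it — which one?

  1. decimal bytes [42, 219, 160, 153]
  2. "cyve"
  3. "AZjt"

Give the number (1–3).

2

Key "ymo" = 79 6d 6f is 3 bytes ≤ B = 4; zero-pad to 4 bytes: K' = 79 6d 6f 00.
K' ⊕ ipad = 4f 5b 59 36; K' ⊕ opad = 25 31 33 5c.
m1: inner = H(4f 5b 59 36 2a db a0 99) = 72 05; tag = H(25 31 33 5c 72 05) = ca92
m2: inner = H(4f 5b 59 36 63 79 76 65) = 81 6f; tag = H(25 31 33 5c 81 6f) = d9fc ← matches
m3: inner = H(4f 5b 59 36 41 5a 6a 74) = 53 5f; tag = H(25 31 33 5c 53 5f) = abec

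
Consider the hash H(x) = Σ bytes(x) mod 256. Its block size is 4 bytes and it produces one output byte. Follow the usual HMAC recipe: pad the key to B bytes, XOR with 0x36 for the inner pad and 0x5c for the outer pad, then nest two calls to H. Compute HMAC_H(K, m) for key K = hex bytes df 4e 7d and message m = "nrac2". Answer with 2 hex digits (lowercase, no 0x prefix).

ca

Key hex bytes df 4e 7d is 3 bytes ≤ B = 4; zero-pad to 4 bytes: K' = df 4e 7d 00.
K' ⊕ ipad = e9 78 4b 36.  K' ⊕ opad = 83 12 21 5c.
Inner input = (K'⊕ipad) ∥ m = e9 78 4b 36 ∥ 6e 72 61 63 32.
Inner hash: sum = 233+120+75+54+110+114+97+99+50 = 952; mod 256 = 184 → b8.
Outer input = (K'⊕opad) ∥ inner = 83 12 21 5c ∥ b8.
Outer hash (tag): sum = 131+18+33+92+184 = 458; mod 256 = 202 → ca.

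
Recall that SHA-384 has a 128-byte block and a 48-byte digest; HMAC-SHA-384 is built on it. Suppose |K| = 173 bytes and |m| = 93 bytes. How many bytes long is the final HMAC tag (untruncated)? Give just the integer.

The tag is one SHA-384 digest: 48 bytes.

48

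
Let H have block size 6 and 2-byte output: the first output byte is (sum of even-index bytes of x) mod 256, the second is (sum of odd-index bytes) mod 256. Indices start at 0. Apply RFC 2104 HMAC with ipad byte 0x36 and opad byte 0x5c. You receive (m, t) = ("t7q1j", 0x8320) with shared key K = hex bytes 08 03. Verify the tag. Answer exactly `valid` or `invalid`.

invalid

Key hex bytes 08 03 is 2 bytes ≤ B = 6; zero-pad to 6 bytes: K' = 08 03 00 00 00 00.
K' ⊕ ipad = 3e 35 36 36 36 36; K' ⊕ opad = 54 5f 5c 5c 5c 5c.
Inner hash: even-index sum = 505 mod 256 = 249; odd-index sum = 265 mod 256 = 9 → f9 09.
Outer hash (recomputed tag): even-index sum = 517 mod 256 = 5; odd-index sum = 288 mod 256 = 32 → 05 20.
Recomputed tag = 0520; claimed = 8320 → mismatch.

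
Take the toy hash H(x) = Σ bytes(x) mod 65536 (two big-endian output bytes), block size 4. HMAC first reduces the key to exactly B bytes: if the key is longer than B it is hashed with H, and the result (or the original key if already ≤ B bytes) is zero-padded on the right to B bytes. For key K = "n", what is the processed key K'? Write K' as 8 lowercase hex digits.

Key "n" = 6e is 1 byte ≤ B = 4; zero-pad to 4 bytes: K' = 6e 00 00 00.

6e000000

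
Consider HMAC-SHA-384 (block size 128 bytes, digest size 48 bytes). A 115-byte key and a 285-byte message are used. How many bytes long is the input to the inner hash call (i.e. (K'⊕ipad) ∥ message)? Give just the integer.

Key is 115 ≤ 128 bytes, zero-padded: |K'| = 128.
Inner input = (K'⊕ipad) ∥ m → 128 + 285 = 413 bytes.

413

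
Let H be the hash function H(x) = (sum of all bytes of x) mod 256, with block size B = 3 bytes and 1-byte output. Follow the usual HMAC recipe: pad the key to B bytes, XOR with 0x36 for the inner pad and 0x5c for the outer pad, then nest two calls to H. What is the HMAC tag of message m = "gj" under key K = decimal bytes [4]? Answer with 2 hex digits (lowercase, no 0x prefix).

Key decimal bytes [4] = 04 is 1 byte ≤ B = 3; zero-pad to 3 bytes: K' = 04 00 00.
K' ⊕ ipad = 32 36 36.  K' ⊕ opad = 58 5c 5c.
Inner input = (K'⊕ipad) ∥ m = 32 36 36 ∥ 67 6a.
Inner hash: sum = 50+54+54+103+106 = 367; mod 256 = 111 → 6f.
Outer input = (K'⊕opad) ∥ inner = 58 5c 5c ∥ 6f.
Outer hash (tag): sum = 88+92+92+111 = 383; mod 256 = 127 → 7f.

7f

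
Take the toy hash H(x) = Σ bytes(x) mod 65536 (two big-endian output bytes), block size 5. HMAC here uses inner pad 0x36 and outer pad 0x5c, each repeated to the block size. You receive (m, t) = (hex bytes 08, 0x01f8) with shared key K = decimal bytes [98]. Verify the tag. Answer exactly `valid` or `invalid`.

invalid

Key decimal bytes [98] = 62 is 1 byte ≤ B = 5; zero-pad to 5 bytes: K' = 62 00 00 00 00.
K' ⊕ ipad = 54 36 36 36 36; K' ⊕ opad = 3e 5c 5c 5c 5c.
Inner hash: sum = 84+54+54+54+54+8 = 308 → 01 34.
Outer hash (recomputed tag): sum = 62+92+92+92+92+1+52 = 483 → 01 e3.
Recomputed tag = 01e3; claimed = 01f8 → mismatch.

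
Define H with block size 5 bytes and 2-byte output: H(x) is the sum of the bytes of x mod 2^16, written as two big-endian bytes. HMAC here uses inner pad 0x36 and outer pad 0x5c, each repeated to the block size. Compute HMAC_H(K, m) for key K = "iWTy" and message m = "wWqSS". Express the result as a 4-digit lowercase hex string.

0158

Key "iWTy" = 69 57 54 79 is 4 bytes ≤ B = 5; zero-pad to 5 bytes: K' = 69 57 54 79 00.
K' ⊕ ipad = 5f 61 62 4f 36.  K' ⊕ opad = 35 0b 08 25 5c.
Inner input = (K'⊕ipad) ∥ m = 5f 61 62 4f 36 ∥ 77 57 71 53 53.
Inner hash: sum = 95+97+98+79+54+119+87+113+83+83 = 908 → 03 8c.
Outer input = (K'⊕opad) ∥ inner = 35 0b 08 25 5c ∥ 03 8c.
Outer hash (tag): sum = 53+11+8+37+92+3+140 = 344 → 01 58.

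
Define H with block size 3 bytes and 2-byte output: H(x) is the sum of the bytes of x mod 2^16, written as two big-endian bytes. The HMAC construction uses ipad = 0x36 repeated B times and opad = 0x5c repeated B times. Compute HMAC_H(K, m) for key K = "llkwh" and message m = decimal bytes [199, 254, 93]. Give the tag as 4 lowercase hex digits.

01da

Key "llkwh" = 6c 6c 6b 77 68 is 5 bytes > B = 3, so hash it first: H(key) = 02 22, then zero-pad to 3 bytes: K' = 02 22 00.
K' ⊕ ipad = 34 14 36.  K' ⊕ opad = 5e 7e 5c.
Inner input = (K'⊕ipad) ∥ m = 34 14 36 ∥ c7 fe 5d.
Inner hash: sum = 52+20+54+199+254+93 = 672 → 02 a0.
Outer input = (K'⊕opad) ∥ inner = 5e 7e 5c ∥ 02 a0.
Outer hash (tag): sum = 94+126+92+2+160 = 474 → 01 da.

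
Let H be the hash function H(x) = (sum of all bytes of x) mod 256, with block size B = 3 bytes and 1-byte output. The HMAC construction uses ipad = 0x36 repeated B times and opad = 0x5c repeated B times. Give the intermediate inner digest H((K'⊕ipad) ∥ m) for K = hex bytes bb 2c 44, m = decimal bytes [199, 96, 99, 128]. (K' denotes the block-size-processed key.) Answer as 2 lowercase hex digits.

23

Key hex bytes bb 2c 44 is exactly B = 3 bytes: K' = bb 2c 44.
K' ⊕ ipad = 8d 1a 72.
Inner input = 8d 1a 72 ∥ c7 60 63 80.
Inner hash: sum = 141+26+114+199+96+99+128 = 803; mod 256 = 35 → 23.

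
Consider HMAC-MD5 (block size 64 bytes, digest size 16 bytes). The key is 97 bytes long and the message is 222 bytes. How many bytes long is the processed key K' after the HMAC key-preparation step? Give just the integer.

64

Key is 97 > 64 bytes, so it is hashed to 16 bytes then zero-padded to 64: |K'| = 64.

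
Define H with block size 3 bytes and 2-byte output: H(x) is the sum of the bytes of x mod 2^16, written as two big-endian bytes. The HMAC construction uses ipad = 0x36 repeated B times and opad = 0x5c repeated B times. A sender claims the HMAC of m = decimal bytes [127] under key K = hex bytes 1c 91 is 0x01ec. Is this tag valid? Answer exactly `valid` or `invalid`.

invalid

Key hex bytes 1c 91 is 2 bytes ≤ B = 3; zero-pad to 3 bytes: K' = 1c 91 00.
K' ⊕ ipad = 2a a7 36; K' ⊕ opad = 40 cd 5c.
Inner hash: sum = 42+167+54+127 = 390 → 01 86.
Outer hash (recomputed tag): sum = 64+205+92+1+134 = 496 → 01 f0.
Recomputed tag = 01f0; claimed = 01ec → mismatch.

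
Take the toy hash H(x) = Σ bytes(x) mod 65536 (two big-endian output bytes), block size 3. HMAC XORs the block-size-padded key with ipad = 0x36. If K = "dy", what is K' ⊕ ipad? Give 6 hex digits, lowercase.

524f36

Key "dy" = 64 79 is 2 bytes ≤ B = 3; zero-pad to 3 bytes: K' = 64 79 00.
XOR each byte with 0x36: 64⊕36=52, 79⊕36=4f, 00⊕36=36.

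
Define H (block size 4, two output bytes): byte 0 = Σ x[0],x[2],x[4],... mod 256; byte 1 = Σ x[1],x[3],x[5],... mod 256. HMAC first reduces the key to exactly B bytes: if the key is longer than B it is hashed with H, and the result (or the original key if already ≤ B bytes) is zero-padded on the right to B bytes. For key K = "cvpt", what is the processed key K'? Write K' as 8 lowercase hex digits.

63767074

Key "cvpt" = 63 76 70 74 is exactly B = 4 bytes: K' = 63 76 70 74.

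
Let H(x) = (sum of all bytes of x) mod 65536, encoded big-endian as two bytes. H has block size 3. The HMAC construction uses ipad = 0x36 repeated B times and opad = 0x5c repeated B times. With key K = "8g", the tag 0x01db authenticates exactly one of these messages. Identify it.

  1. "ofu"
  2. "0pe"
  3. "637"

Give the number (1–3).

1

Key "8g" = 38 67 is 2 bytes ≤ B = 3; zero-pad to 3 bytes: K' = 38 67 00.
K' ⊕ ipad = 0e 51 36; K' ⊕ opad = 64 3b 5c.
m1: inner = H(0e 51 36 6f 66 75) = 01 df; tag = H(64 3b 5c 01 df) = 01db ← matches
m2: inner = H(0e 51 36 30 70 65) = 01 9a; tag = H(64 3b 5c 01 9a) = 0196
m3: inner = H(0e 51 36 36 33 37) = 01 35; tag = H(64 3b 5c 01 35) = 0131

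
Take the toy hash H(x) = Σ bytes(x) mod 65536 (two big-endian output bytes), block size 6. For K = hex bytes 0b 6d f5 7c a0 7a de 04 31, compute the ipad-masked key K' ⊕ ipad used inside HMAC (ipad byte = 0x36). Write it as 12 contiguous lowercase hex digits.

322036363636

Key hex bytes 0b 6d f5 7c a0 7a de 04 31 is 9 bytes > B = 6, so hash it first: H(key) = 04 16, then zero-pad to 6 bytes: K' = 04 16 00 00 00 00.
XOR each byte with 0x36: 04⊕36=32, 16⊕36=20, 00⊕36=36, 00⊕36=36, 00⊕36=36, 00⊕36=36.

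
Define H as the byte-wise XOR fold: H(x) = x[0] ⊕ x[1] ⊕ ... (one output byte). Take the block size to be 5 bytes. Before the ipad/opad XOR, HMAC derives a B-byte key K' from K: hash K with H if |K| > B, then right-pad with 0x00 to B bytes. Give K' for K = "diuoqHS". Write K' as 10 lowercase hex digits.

|K| = 7 > B = 5, so first hash the key.
H(K): XOR 64⊕69⊕75⊕6f⊕71⊕48⊕53 = 7d.
Zero-pad H(K) = 7d to 5 bytes: K' = 7d 00 00 00 00.

7d00000000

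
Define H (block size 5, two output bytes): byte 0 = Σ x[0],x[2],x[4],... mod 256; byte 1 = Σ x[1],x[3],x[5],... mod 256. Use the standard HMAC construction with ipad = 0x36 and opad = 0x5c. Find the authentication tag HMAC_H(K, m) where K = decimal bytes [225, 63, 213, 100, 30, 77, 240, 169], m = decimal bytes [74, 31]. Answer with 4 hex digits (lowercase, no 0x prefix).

Key decimal bytes [225, 63, 213, 100, 30, 77, 240, 169] = e1 3f d5 64 1e 4d f0 a9 is 8 bytes > B = 5, so hash it first: H(key) = c4 99, then zero-pad to 5 bytes: K' = c4 99 00 00 00.
K' ⊕ ipad = f2 af 36 36 36.  K' ⊕ opad = 98 c5 5c 5c 5c.
Inner input = (K'⊕ipad) ∥ m = f2 af 36 36 36 ∥ 4a 1f.
Inner hash: even-index sum = 381 mod 256 = 125; odd-index sum = 303 mod 256 = 47 → 7d 2f.
Outer input = (K'⊕opad) ∥ inner = 98 c5 5c 5c 5c ∥ 7d 2f.
Outer hash (tag): even-index sum = 383 mod 256 = 127; odd-index sum = 414 mod 256 = 158 → 7f 9e.

7f9e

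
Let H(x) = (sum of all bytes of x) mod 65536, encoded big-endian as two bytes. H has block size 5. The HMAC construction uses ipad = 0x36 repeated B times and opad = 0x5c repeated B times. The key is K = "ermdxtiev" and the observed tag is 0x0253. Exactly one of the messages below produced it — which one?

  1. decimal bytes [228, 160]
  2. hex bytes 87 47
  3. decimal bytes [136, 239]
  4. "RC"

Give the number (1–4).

4

Key "ermdxtiev" = 65 72 6d 64 78 74 69 65 76 is 9 bytes > B = 5, so hash it first: H(key) = 03 d8, then zero-pad to 5 bytes: K' = 03 d8 00 00 00.
K' ⊕ ipad = 35 ee 36 36 36; K' ⊕ opad = 5f 84 5c 5c 5c.
m1: inner = H(35 ee 36 36 36 e4 a0) = 03 49; tag = H(5f 84 5c 5c 5c 03 49) = 0243
m2: inner = H(35 ee 36 36 36 87 47) = 02 93; tag = H(5f 84 5c 5c 5c 02 93) = 028c
m3: inner = H(35 ee 36 36 36 88 ef) = 03 3c; tag = H(5f 84 5c 5c 5c 03 3c) = 0236
m4: inner = H(35 ee 36 36 36 52 43) = 02 5a; tag = H(5f 84 5c 5c 5c 02 5a) = 0253 ← matches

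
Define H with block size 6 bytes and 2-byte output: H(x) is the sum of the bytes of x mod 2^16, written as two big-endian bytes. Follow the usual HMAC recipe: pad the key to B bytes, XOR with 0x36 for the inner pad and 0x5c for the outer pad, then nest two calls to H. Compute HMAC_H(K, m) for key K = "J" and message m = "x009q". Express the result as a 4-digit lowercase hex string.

01f1

Key "J" = 4a is 1 byte ≤ B = 6; zero-pad to 6 bytes: K' = 4a 00 00 00 00 00.
K' ⊕ ipad = 7c 36 36 36 36 36.  K' ⊕ opad = 16 5c 5c 5c 5c 5c.
Inner input = (K'⊕ipad) ∥ m = 7c 36 36 36 36 36 ∥ 78 30 30 39 71.
Inner hash: sum = 124+54+54+54+54+54+120+48+48+57+113 = 780 → 03 0c.
Outer input = (K'⊕opad) ∥ inner = 16 5c 5c 5c 5c 5c ∥ 03 0c.
Outer hash (tag): sum = 22+92+92+92+92+92+3+12 = 497 → 01 f1.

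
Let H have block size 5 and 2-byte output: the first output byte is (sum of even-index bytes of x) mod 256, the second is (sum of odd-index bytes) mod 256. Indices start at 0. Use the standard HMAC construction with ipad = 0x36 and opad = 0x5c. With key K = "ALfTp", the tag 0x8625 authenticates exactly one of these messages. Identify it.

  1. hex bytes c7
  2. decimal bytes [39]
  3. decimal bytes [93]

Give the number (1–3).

Key "ALfTp" = 41 4c 66 54 70 is exactly B = 5 bytes: K' = 41 4c 66 54 70.
K' ⊕ ipad = 77 7a 50 62 46; K' ⊕ opad = 1d 10 3a 08 2c.
m1: inner = H(77 7a 50 62 46 c7) = 0d a3; tag = H(1d 10 3a 08 2c 0d a3) = 2625
m2: inner = H(77 7a 50 62 46 27) = 0d 03; tag = H(1d 10 3a 08 2c 0d 03) = 8625 ← matches
m3: inner = H(77 7a 50 62 46 5d) = 0d 39; tag = H(1d 10 3a 08 2c 0d 39) = bc25

2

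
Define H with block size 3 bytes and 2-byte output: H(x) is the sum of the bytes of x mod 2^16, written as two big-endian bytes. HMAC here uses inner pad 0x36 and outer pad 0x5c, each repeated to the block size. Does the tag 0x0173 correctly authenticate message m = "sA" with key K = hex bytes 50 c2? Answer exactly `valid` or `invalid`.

Key hex bytes 50 c2 is 2 bytes ≤ B = 3; zero-pad to 3 bytes: K' = 50 c2 00.
K' ⊕ ipad = 66 f4 36; K' ⊕ opad = 0c 9e 5c.
Inner hash: sum = 102+244+54+115+65 = 580 → 02 44.
Outer hash (recomputed tag): sum = 12+158+92+2+68 = 332 → 01 4c.
Recomputed tag = 014c; claimed = 0173 → mismatch.

invalid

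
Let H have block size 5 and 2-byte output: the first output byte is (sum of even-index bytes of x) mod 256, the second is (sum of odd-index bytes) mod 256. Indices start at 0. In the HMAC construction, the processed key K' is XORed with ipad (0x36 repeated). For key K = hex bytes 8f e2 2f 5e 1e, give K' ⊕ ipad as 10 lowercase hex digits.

Key hex bytes 8f e2 2f 5e 1e is exactly B = 5 bytes: K' = 8f e2 2f 5e 1e.
XOR each byte with 0x36: 8f⊕36=b9, e2⊕36=d4, 2f⊕36=19, 5e⊕36=68, 1e⊕36=28.

b9d4196828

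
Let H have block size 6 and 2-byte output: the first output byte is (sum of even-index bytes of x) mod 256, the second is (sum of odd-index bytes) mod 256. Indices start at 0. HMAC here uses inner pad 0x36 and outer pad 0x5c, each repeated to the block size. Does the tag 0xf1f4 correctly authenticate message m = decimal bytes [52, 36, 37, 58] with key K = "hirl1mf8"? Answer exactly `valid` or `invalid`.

Key "hirl1mf8" = 68 69 72 6c 31 6d 66 38 is 8 bytes > B = 6, so hash it first: H(key) = 71 7a, then zero-pad to 6 bytes: K' = 71 7a 00 00 00 00.
K' ⊕ ipad = 47 4c 36 36 36 36; K' ⊕ opad = 2d 26 5c 5c 5c 5c.
Inner hash: even-index sum = 268 mod 256 = 12; odd-index sum = 278 mod 256 = 22 → 0c 16.
Outer hash (recomputed tag): even-index sum = 241 mod 256 = 241; odd-index sum = 244 mod 256 = 244 → f1 f4.
Recomputed tag = f1f4; claimed = f1f4 → match.

valid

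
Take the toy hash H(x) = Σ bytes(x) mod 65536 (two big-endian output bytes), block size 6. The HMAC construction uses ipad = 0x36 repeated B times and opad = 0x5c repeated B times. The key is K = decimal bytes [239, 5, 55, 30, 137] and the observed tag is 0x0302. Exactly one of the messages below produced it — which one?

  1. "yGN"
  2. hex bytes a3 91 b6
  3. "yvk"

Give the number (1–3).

2

Key decimal bytes [239, 5, 55, 30, 137] = ef 05 37 1e 89 is 5 bytes ≤ B = 6; zero-pad to 6 bytes: K' = ef 05 37 1e 89 00.
K' ⊕ ipad = d9 33 01 28 bf 36; K' ⊕ opad = b3 59 6b 42 d5 5c.
m1: inner = H(d9 33 01 28 bf 36 79 47 4e) = 03 38; tag = H(b3 59 6b 42 d5 5c 03 38) = 0325
m2: inner = H(d9 33 01 28 bf 36 a3 91 b6) = 04 14; tag = H(b3 59 6b 42 d5 5c 04 14) = 0302 ← matches
m3: inner = H(d9 33 01 28 bf 36 79 76 6b) = 03 84; tag = H(b3 59 6b 42 d5 5c 03 84) = 0371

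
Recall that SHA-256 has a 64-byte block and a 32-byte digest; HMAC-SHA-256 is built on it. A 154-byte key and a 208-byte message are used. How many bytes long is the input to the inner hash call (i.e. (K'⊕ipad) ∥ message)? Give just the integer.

Key is 154 > 64 bytes, so it is hashed to 32 bytes then zero-padded to 64: |K'| = 64.
Inner input = (K'⊕ipad) ∥ m → 64 + 208 = 272 bytes.

272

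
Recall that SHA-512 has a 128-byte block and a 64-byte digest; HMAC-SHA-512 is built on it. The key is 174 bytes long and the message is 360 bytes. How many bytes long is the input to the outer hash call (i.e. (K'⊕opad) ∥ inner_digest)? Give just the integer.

Key is 174 > 128 bytes, so it is hashed to 64 bytes then zero-padded to 128: |K'| = 128.
Outer input = (K'⊕opad) ∥ H(inner) → 128 + 64 = 192 bytes.

192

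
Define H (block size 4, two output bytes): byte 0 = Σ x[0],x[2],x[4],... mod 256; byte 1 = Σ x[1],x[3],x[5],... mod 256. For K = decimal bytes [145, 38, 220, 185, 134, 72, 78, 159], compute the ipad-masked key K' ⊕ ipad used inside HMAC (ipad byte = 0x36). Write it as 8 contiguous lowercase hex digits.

Key decimal bytes [145, 38, 220, 185, 134, 72, 78, 159] = 91 26 dc b9 86 48 4e 9f is 8 bytes > B = 4, so hash it first: H(key) = 41 c6, then zero-pad to 4 bytes: K' = 41 c6 00 00.
XOR each byte with 0x36: 41⊕36=77, c6⊕36=f0, 00⊕36=36, 00⊕36=36.

77f03636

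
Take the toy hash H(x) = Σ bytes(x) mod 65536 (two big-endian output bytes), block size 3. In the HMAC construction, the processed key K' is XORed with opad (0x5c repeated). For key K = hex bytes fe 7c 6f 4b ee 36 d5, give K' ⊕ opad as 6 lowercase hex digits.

Key hex bytes fe 7c 6f 4b ee 36 d5 is 7 bytes > B = 3, so hash it first: H(key) = 04 2d, then zero-pad to 3 bytes: K' = 04 2d 00.
XOR each byte with 0x5c: 04⊕5c=58, 2d⊕5c=71, 00⊕5c=5c.

58715c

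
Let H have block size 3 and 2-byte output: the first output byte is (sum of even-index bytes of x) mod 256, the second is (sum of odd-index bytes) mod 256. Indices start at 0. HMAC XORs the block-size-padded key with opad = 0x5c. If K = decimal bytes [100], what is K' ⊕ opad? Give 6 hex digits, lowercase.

Key decimal bytes [100] = 64 is 1 byte ≤ B = 3; zero-pad to 3 bytes: K' = 64 00 00.
XOR each byte with 0x5c: 64⊕5c=38, 00⊕5c=5c, 00⊕5c=5c.

385c5c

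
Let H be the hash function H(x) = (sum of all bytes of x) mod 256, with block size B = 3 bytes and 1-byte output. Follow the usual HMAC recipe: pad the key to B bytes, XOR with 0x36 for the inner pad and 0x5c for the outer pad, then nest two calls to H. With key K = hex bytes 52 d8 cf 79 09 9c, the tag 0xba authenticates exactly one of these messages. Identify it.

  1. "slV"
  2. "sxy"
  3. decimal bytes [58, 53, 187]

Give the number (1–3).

Key hex bytes 52 d8 cf 79 09 9c is 6 bytes > B = 3, so hash it first: H(key) = 17, then zero-pad to 3 bytes: K' = 17 00 00.
K' ⊕ ipad = 21 36 36; K' ⊕ opad = 4b 5c 5c.
m1: inner = H(21 36 36 73 6c 56) = c2; tag = H(4b 5c 5c c2) = c5
m2: inner = H(21 36 36 73 78 79) = f1; tag = H(4b 5c 5c f1) = f4
m3: inner = H(21 36 36 3a 35 bb) = b7; tag = H(4b 5c 5c b7) = ba ← matches

3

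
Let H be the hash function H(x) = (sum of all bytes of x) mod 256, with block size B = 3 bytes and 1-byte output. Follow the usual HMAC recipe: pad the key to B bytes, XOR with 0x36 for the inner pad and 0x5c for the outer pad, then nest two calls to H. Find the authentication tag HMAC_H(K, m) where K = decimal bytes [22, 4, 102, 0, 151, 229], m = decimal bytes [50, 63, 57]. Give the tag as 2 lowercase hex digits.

Key decimal bytes [22, 4, 102, 0, 151, 229] = 16 04 66 00 97 e5 is 6 bytes > B = 3, so hash it first: H(key) = fc, then zero-pad to 3 bytes: K' = fc 00 00.
K' ⊕ ipad = ca 36 36.  K' ⊕ opad = a0 5c 5c.
Inner input = (K'⊕ipad) ∥ m = ca 36 36 ∥ 32 3f 39.
Inner hash: sum = 202+54+54+50+63+57 = 480; mod 256 = 224 → e0.
Outer input = (K'⊕opad) ∥ inner = a0 5c 5c ∥ e0.
Outer hash (tag): sum = 160+92+92+224 = 568; mod 256 = 56 → 38.

38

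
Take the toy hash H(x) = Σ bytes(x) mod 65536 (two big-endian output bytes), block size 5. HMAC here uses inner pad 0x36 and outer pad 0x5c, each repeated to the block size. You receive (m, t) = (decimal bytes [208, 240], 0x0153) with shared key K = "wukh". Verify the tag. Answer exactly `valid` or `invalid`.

Key "wukh" = 77 75 6b 68 is 4 bytes ≤ B = 5; zero-pad to 5 bytes: K' = 77 75 6b 68 00.
K' ⊕ ipad = 41 43 5d 5e 36; K' ⊕ opad = 2b 29 37 34 5c.
Inner hash: sum = 65+67+93+94+54+208+240 = 821 → 03 35.
Outer hash (recomputed tag): sum = 43+41+55+52+92+3+53 = 339 → 01 53.
Recomputed tag = 0153; claimed = 0153 → match.

valid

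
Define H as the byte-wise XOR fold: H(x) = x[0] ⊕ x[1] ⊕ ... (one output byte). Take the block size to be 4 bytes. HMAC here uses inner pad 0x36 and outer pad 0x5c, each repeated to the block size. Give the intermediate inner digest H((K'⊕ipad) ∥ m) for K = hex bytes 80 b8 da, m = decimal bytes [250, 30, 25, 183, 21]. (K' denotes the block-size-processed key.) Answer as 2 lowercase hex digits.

Key hex bytes 80 b8 da is 3 bytes ≤ B = 4; zero-pad to 4 bytes: K' = 80 b8 da 00.
K' ⊕ ipad = b6 8e ec 36.
Inner input = b6 8e ec 36 ∥ fa 1e 19 b7 15.
Inner hash: XOR b6⊕8e⊕ec⊕36⊕fa⊕1e⊕19⊕b7⊕15 = bd.

bd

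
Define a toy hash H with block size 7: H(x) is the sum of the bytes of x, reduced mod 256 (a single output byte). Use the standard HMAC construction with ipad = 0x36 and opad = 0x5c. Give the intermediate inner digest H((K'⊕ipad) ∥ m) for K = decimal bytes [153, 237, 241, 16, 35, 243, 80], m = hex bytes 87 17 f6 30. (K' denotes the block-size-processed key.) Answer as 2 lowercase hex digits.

Key decimal bytes [153, 237, 241, 16, 35, 243, 80] = 99 ed f1 10 23 f3 50 is exactly B = 7 bytes: K' = 99 ed f1 10 23 f3 50.
K' ⊕ ipad = af db c7 26 15 c5 66.
Inner input = af db c7 26 15 c5 66 ∥ 87 17 f6 30.
Inner hash: sum = 175+219+199+38+21+197+102+135+23+246+48 = 1403; mod 256 = 123 → 7b.

7b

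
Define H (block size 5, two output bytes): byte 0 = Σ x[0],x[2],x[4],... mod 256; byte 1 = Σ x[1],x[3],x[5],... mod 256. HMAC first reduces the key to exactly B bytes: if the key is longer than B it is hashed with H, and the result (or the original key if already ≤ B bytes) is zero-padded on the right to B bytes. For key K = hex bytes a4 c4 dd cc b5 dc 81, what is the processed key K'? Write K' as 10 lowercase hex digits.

|K| = 7 > B = 5, so first hash the key.
H(K): even-index sum = 695 mod 256 = 183; odd-index sum = 620 mod 256 = 108 → b7 6c.
Zero-pad H(K) = b7 6c to 5 bytes: K' = b7 6c 00 00 00.

b76c000000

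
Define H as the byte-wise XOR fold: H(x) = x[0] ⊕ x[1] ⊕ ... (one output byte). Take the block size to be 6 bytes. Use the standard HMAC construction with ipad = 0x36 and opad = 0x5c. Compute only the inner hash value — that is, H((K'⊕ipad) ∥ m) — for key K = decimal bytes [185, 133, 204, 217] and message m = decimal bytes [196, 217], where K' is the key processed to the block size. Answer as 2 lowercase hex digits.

34

Key decimal bytes [185, 133, 204, 217] = b9 85 cc d9 is 4 bytes ≤ B = 6; zero-pad to 6 bytes: K' = b9 85 cc d9 00 00.
K' ⊕ ipad = 8f b3 fa ef 36 36.
Inner input = 8f b3 fa ef 36 36 ∥ c4 d9.
Inner hash: XOR 8f⊕b3⊕fa⊕ef⊕36⊕36⊕c4⊕d9 = 34.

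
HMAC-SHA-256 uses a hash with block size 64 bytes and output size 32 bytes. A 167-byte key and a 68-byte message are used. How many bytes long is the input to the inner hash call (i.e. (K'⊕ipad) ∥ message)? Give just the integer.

Key is 167 > 64 bytes, so it is hashed to 32 bytes then zero-padded to 64: |K'| = 64.
Inner input = (K'⊕ipad) ∥ m → 64 + 68 = 132 bytes.

132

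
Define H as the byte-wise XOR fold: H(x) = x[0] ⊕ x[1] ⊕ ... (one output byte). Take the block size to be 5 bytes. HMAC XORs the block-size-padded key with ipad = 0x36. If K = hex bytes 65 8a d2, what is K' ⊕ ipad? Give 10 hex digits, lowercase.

Key hex bytes 65 8a d2 is 3 bytes ≤ B = 5; zero-pad to 5 bytes: K' = 65 8a d2 00 00.
XOR each byte with 0x36: 65⊕36=53, 8a⊕36=bc, d2⊕36=e4, 00⊕36=36, 00⊕36=36.

53bce43636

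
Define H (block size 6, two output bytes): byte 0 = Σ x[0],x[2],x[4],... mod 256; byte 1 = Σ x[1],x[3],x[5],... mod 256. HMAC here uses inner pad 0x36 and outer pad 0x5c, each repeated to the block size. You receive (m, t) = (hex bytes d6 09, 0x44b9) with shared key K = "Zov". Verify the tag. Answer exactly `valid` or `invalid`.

Key "Zov" = 5a 6f 76 is 3 bytes ≤ B = 6; zero-pad to 6 bytes: K' = 5a 6f 76 00 00 00.
K' ⊕ ipad = 6c 59 40 36 36 36; K' ⊕ opad = 06 33 2a 5c 5c 5c.
Inner hash: even-index sum = 440 mod 256 = 184; odd-index sum = 206 mod 256 = 206 → b8 ce.
Outer hash (recomputed tag): even-index sum = 324 mod 256 = 68; odd-index sum = 441 mod 256 = 185 → 44 b9.
Recomputed tag = 44b9; claimed = 44b9 → match.

valid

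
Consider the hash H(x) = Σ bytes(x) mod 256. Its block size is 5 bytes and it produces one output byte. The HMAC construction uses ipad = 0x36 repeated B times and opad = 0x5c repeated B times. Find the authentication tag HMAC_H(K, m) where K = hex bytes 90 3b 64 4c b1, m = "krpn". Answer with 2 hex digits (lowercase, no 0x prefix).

29

Key hex bytes 90 3b 64 4c b1 is exactly B = 5 bytes: K' = 90 3b 64 4c b1.
K' ⊕ ipad = a6 0d 52 7a 87.  K' ⊕ opad = cc 67 38 10 ed.
Inner input = (K'⊕ipad) ∥ m = a6 0d 52 7a 87 ∥ 6b 72 70 6e.
Inner hash: sum = 166+13+82+122+135+107+114+112+110 = 961; mod 256 = 193 → c1.
Outer input = (K'⊕opad) ∥ inner = cc 67 38 10 ed ∥ c1.
Outer hash (tag): sum = 204+103+56+16+237+193 = 809; mod 256 = 41 → 29.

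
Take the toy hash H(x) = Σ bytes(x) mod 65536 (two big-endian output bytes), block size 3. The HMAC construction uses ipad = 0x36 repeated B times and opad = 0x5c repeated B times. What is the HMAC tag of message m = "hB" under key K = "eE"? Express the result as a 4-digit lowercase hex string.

Key "eE" = 65 45 is 2 bytes ≤ B = 3; zero-pad to 3 bytes: K' = 65 45 00.
K' ⊕ ipad = 53 73 36.  K' ⊕ opad = 39 19 5c.
Inner input = (K'⊕ipad) ∥ m = 53 73 36 ∥ 68 42.
Inner hash: sum = 83+115+54+104+66 = 422 → 01 a6.
Outer input = (K'⊕opad) ∥ inner = 39 19 5c ∥ 01 a6.
Outer hash (tag): sum = 57+25+92+1+166 = 341 → 01 55.

0155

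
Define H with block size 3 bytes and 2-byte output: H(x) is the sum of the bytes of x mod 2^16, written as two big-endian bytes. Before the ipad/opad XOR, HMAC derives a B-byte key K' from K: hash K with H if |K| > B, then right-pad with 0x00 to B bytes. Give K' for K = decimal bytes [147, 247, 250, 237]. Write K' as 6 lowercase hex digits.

037100

|K| = 4 > B = 3, so first hash the key.
H(K): sum = 147+247+250+237 = 881 → 03 71.
Zero-pad H(K) = 03 71 to 3 bytes: K' = 03 71 00.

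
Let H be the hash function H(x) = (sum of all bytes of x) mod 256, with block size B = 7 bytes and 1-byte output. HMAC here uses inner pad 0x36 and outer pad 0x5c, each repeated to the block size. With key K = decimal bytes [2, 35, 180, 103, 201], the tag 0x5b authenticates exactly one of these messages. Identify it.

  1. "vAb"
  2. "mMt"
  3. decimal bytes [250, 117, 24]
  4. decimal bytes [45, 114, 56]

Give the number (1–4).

Key decimal bytes [2, 35, 180, 103, 201] = 02 23 b4 67 c9 is 5 bytes ≤ B = 7; zero-pad to 7 bytes: K' = 02 23 b4 67 c9 00 00.
K' ⊕ ipad = 34 15 82 51 ff 36 36; K' ⊕ opad = 5e 7f e8 3b 95 5c 5c.
m1: inner = H(34 15 82 51 ff 36 36 76 41 62) = a0; tag = H(5e 7f e8 3b 95 5c 5c a0) = ed
m2: inner = H(34 15 82 51 ff 36 36 6d 4d 74) = b5; tag = H(5e 7f e8 3b 95 5c 5c b5) = 02
m3: inner = H(34 15 82 51 ff 36 36 fa 75 18) = 0e; tag = H(5e 7f e8 3b 95 5c 5c 0e) = 5b ← matches
m4: inner = H(34 15 82 51 ff 36 36 2d 72 38) = 5e; tag = H(5e 7f e8 3b 95 5c 5c 5e) = ab

3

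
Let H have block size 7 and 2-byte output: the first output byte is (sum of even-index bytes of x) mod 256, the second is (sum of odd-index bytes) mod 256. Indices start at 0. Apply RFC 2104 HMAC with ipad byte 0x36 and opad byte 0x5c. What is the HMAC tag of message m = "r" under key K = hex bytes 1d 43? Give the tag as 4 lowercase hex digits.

Key hex bytes 1d 43 is 2 bytes ≤ B = 7; zero-pad to 7 bytes: K' = 1d 43 00 00 00 00 00.
K' ⊕ ipad = 2b 75 36 36 36 36 36.  K' ⊕ opad = 41 1f 5c 5c 5c 5c 5c.
Inner input = (K'⊕ipad) ∥ m = 2b 75 36 36 36 36 36 ∥ 72.
Inner hash: even-index sum = 205 mod 256 = 205; odd-index sum = 339 mod 256 = 83 → cd 53.
Outer input = (K'⊕opad) ∥ inner = 41 1f 5c 5c 5c 5c 5c ∥ cd 53.
Outer hash (tag): even-index sum = 424 mod 256 = 168; odd-index sum = 420 mod 256 = 164 → a8 a4.

a8a4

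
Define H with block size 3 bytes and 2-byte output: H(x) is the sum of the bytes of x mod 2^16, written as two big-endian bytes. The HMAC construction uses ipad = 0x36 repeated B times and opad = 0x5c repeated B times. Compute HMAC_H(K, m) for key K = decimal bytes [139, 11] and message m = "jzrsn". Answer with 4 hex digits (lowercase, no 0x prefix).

Key decimal bytes [139, 11] = 8b 0b is 2 bytes ≤ B = 3; zero-pad to 3 bytes: K' = 8b 0b 00.
K' ⊕ ipad = bd 3d 36.  K' ⊕ opad = d7 57 5c.
Inner input = (K'⊕ipad) ∥ m = bd 3d 36 ∥ 6a 7a 72 73 6e.
Inner hash: sum = 189+61+54+106+122+114+115+110 = 871 → 03 67.
Outer input = (K'⊕opad) ∥ inner = d7 57 5c ∥ 03 67.
Outer hash (tag): sum = 215+87+92+3+103 = 500 → 01 f4.

01f4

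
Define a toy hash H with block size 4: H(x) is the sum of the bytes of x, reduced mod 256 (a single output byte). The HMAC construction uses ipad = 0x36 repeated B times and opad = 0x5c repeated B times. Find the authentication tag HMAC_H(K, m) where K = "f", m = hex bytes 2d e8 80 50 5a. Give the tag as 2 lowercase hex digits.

7f

Key "f" = 66 is 1 byte ≤ B = 4; zero-pad to 4 bytes: K' = 66 00 00 00.
K' ⊕ ipad = 50 36 36 36.  K' ⊕ opad = 3a 5c 5c 5c.
Inner input = (K'⊕ipad) ∥ m = 50 36 36 36 ∥ 2d e8 80 50 5a.
Inner hash: sum = 80+54+54+54+45+232+128+80+90 = 817; mod 256 = 49 → 31.
Outer input = (K'⊕opad) ∥ inner = 3a 5c 5c 5c ∥ 31.
Outer hash (tag): sum = 58+92+92+92+49 = 383; mod 256 = 127 → 7f.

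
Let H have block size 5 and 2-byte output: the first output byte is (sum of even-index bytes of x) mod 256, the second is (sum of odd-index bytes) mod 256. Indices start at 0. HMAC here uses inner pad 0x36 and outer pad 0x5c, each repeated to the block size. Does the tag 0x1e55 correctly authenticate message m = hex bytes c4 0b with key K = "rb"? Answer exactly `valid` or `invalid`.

invalid

Key "rb" = 72 62 is 2 bytes ≤ B = 5; zero-pad to 5 bytes: K' = 72 62 00 00 00.
K' ⊕ ipad = 44 54 36 36 36; K' ⊕ opad = 2e 3e 5c 5c 5c.
Inner hash: even-index sum = 187 mod 256 = 187; odd-index sum = 334 mod 256 = 78 → bb 4e.
Outer hash (recomputed tag): even-index sum = 308 mod 256 = 52; odd-index sum = 341 mod 256 = 85 → 34 55.
Recomputed tag = 3455; claimed = 1e55 → mismatch.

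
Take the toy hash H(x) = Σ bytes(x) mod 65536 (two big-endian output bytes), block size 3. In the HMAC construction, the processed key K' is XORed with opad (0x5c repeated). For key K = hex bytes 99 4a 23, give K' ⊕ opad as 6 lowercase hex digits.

c5167f

Key hex bytes 99 4a 23 is exactly B = 3 bytes: K' = 99 4a 23.
XOR each byte with 0x5c: 99⊕5c=c5, 4a⊕5c=16, 23⊕5c=7f.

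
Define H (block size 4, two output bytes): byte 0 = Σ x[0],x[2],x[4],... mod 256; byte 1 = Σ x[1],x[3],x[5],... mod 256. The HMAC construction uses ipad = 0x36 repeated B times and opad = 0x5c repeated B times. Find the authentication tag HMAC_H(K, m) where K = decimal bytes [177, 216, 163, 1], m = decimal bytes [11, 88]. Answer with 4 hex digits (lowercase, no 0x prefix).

Key decimal bytes [177, 216, 163, 1] = b1 d8 a3 01 is exactly B = 4 bytes: K' = b1 d8 a3 01.
K' ⊕ ipad = 87 ee 95 37.  K' ⊕ opad = ed 84 ff 5d.
Inner input = (K'⊕ipad) ∥ m = 87 ee 95 37 ∥ 0b 58.
Inner hash: even-index sum = 295 mod 256 = 39; odd-index sum = 381 mod 256 = 125 → 27 7d.
Outer input = (K'⊕opad) ∥ inner = ed 84 ff 5d ∥ 27 7d.
Outer hash (tag): even-index sum = 531 mod 256 = 19; odd-index sum = 350 mod 256 = 94 → 13 5e.

135e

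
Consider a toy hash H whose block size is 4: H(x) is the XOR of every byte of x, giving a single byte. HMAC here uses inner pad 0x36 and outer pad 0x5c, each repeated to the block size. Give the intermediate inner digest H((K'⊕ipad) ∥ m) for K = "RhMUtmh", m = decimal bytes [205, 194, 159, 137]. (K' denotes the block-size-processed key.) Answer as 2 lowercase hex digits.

4a

Key "RhMUtmh" = 52 68 4d 55 74 6d 68 is 7 bytes > B = 4, so hash it first: H(key) = 53, then zero-pad to 4 bytes: K' = 53 00 00 00.
K' ⊕ ipad = 65 36 36 36.
Inner input = 65 36 36 36 ∥ cd c2 9f 89.
Inner hash: XOR 65⊕36⊕36⊕36⊕cd⊕c2⊕9f⊕89 = 4a.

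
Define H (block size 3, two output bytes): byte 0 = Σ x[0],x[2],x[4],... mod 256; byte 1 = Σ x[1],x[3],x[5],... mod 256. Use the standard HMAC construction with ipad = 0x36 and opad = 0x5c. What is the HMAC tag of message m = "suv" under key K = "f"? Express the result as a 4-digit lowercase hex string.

Key "f" = 66 is 1 byte ≤ B = 3; zero-pad to 3 bytes: K' = 66 00 00.
K' ⊕ ipad = 50 36 36.  K' ⊕ opad = 3a 5c 5c.
Inner input = (K'⊕ipad) ∥ m = 50 36 36 ∥ 73 75 76.
Inner hash: even-index sum = 251 mod 256 = 251; odd-index sum = 287 mod 256 = 31 → fb 1f.
Outer input = (K'⊕opad) ∥ inner = 3a 5c 5c ∥ fb 1f.
Outer hash (tag): even-index sum = 181 mod 256 = 181; odd-index sum = 343 mod 256 = 87 → b5 57.

b557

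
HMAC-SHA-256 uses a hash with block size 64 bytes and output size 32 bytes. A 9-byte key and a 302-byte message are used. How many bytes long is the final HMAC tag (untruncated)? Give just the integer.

The tag is one SHA-256 digest: 32 bytes.

32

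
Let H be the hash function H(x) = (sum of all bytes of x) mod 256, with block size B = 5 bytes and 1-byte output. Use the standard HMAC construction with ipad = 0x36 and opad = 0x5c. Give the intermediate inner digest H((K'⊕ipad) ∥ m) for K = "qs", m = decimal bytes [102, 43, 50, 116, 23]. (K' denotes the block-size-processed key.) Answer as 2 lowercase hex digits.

Key "qs" = 71 73 is 2 bytes ≤ B = 5; zero-pad to 5 bytes: K' = 71 73 00 00 00.
K' ⊕ ipad = 47 45 36 36 36.
Inner input = 47 45 36 36 36 ∥ 66 2b 32 74 17.
Inner hash: sum = 71+69+54+54+54+102+43+50+116+23 = 636; mod 256 = 124 → 7c.

7c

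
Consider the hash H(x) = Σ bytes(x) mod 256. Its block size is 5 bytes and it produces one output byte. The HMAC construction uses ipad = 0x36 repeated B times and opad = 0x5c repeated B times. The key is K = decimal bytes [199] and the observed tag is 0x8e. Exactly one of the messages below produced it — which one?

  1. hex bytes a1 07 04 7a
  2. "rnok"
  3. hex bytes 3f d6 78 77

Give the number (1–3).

2

Key decimal bytes [199] = c7 is 1 byte ≤ B = 5; zero-pad to 5 bytes: K' = c7 00 00 00 00.
K' ⊕ ipad = f1 36 36 36 36; K' ⊕ opad = 9b 5c 5c 5c 5c.
m1: inner = H(f1 36 36 36 36 a1 07 04 7a) = ef; tag = H(9b 5c 5c 5c 5c ef) = fa
m2: inner = H(f1 36 36 36 36 72 6e 6f 6b) = 83; tag = H(9b 5c 5c 5c 5c 83) = 8e ← matches
m3: inner = H(f1 36 36 36 36 3f d6 78 77) = cd; tag = H(9b 5c 5c 5c 5c cd) = d8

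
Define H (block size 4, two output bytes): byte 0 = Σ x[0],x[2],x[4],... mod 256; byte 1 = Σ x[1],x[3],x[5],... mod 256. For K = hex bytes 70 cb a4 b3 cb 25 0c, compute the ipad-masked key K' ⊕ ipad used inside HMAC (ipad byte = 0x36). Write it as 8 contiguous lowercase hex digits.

Key hex bytes 70 cb a4 b3 cb 25 0c is 7 bytes > B = 4, so hash it first: H(key) = eb a3, then zero-pad to 4 bytes: K' = eb a3 00 00.
XOR each byte with 0x36: eb⊕36=dd, a3⊕36=95, 00⊕36=36, 00⊕36=36.

dd953636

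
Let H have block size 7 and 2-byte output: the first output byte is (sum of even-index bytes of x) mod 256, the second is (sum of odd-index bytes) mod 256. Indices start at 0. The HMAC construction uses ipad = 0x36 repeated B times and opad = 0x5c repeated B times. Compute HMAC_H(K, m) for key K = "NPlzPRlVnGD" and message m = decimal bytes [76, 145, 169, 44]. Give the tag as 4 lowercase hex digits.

Key "NPlzPRlVnGD" = 4e 50 6c 7a 50 52 6c 56 6e 47 44 is 11 bytes > B = 7, so hash it first: H(key) = 28 b9, then zero-pad to 7 bytes: K' = 28 b9 00 00 00 00 00.
K' ⊕ ipad = 1e 8f 36 36 36 36 36.  K' ⊕ opad = 74 e5 5c 5c 5c 5c 5c.
Inner input = (K'⊕ipad) ∥ m = 1e 8f 36 36 36 36 36 ∥ 4c 91 a9 2c.
Inner hash: even-index sum = 381 mod 256 = 125; odd-index sum = 496 mod 256 = 240 → 7d f0.
Outer input = (K'⊕opad) ∥ inner = 74 e5 5c 5c 5c 5c 5c ∥ 7d f0.
Outer hash (tag): even-index sum = 632 mod 256 = 120; odd-index sum = 538 mod 256 = 26 → 78 1a.

781a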